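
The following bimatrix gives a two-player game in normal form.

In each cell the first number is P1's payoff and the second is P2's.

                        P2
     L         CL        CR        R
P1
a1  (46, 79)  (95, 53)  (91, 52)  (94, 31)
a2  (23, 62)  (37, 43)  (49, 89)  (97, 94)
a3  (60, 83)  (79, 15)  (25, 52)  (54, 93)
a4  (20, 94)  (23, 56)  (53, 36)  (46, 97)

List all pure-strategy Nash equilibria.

For each player, find the best response to each opponent profile; mutual best responses are the pure NE.
P1 against L: payoffs 46, 23, 60, 20 → best response a3.
P1 against CL: payoffs 95, 37, 79, 23 → best response a1.
P1 against CR: payoffs 91, 49, 25, 53 → best response a1.
P1 against R: payoffs 94, 97, 54, 46 → best response a2.
P2 against a1: payoffs 79, 53, 52, 31 → best response L.
P2 against a2: payoffs 62, 43, 89, 94 → best response R.
P2 against a3: payoffs 83, 15, 52, 93 → best response R.
P2 against a4: payoffs 94, 56, 36, 97 → best response R.
Mutual best responses: (a2, R).

Pure NE: (a2, R)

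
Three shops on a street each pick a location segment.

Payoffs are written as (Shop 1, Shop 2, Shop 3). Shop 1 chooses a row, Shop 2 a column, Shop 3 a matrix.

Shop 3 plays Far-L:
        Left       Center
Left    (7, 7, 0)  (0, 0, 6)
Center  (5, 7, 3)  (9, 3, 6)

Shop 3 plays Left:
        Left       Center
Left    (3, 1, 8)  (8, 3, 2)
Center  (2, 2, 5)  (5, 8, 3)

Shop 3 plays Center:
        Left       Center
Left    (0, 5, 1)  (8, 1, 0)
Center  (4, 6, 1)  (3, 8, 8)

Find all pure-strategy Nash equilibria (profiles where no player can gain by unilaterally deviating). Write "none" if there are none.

(Left, Left, Far-L): Shop 3 can switch to Left (0 → 8). Not NE.
(Left, Left, Left): Shop 2 can switch to Center (1 → 3). Not NE.
(Left, Left, Center): Shop 1 can switch to Center (0 → 4). Not NE.
(Left, Center, Far-L): Shop 1 can switch to Center (0 → 9). Not NE.
(Left, Center, Left): Shop 3 can switch to Far-L (2 → 6). Not NE.
(Left, Center, Center): Shop 2 can switch to Left (1 → 5). Not NE.
(Center, Left, Far-L): Shop 1 can switch to Left (5 → 7). Not NE.
(Center, Left, Left): Shop 1 can switch to Left (2 → 3). Not NE.
(Center, Left, Center): Shop 2 can switch to Center (6 → 8). Not NE.
(Center, Center, Far-L): Shop 2 can switch to Left (3 → 7). Not NE.
(Center, Center, Left): Shop 1 can switch to Left (5 → 8). Not NE.
(Center, Center, Center): Shop 1 can switch to Left (3 → 8). Not NE.

There is no pure-strategy Nash equilibrium.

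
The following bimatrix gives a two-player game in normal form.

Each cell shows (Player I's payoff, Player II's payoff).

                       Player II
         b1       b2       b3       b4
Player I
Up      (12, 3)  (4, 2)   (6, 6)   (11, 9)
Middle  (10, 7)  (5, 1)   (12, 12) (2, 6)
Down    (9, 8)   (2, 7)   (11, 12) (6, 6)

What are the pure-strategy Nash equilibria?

The pure Nash equilibria are (Up, b4); (Middle, b3).

Mark each player's best response to every combination of opponents' strategies; a profile where every player is best-responding is a pure Nash equilibrium.
Player I against b1: payoffs 12, 10, 9 → best response Up.
Player I against b2: payoffs 4, 5, 2 → best response Middle.
Player I against b3: payoffs 6, 12, 11 → best response Middle.
Player I against b4: payoffs 11, 2, 6 → best response Up.
Player II against Up: payoffs 3, 2, 6, 9 → best response b4.
Player II against Middle: payoffs 7, 1, 12, 6 → best response b3.
Player II against Down: payoffs 8, 7, 12, 6 → best response b3.
Mutual best responses: (Up, b4); (Middle, b3).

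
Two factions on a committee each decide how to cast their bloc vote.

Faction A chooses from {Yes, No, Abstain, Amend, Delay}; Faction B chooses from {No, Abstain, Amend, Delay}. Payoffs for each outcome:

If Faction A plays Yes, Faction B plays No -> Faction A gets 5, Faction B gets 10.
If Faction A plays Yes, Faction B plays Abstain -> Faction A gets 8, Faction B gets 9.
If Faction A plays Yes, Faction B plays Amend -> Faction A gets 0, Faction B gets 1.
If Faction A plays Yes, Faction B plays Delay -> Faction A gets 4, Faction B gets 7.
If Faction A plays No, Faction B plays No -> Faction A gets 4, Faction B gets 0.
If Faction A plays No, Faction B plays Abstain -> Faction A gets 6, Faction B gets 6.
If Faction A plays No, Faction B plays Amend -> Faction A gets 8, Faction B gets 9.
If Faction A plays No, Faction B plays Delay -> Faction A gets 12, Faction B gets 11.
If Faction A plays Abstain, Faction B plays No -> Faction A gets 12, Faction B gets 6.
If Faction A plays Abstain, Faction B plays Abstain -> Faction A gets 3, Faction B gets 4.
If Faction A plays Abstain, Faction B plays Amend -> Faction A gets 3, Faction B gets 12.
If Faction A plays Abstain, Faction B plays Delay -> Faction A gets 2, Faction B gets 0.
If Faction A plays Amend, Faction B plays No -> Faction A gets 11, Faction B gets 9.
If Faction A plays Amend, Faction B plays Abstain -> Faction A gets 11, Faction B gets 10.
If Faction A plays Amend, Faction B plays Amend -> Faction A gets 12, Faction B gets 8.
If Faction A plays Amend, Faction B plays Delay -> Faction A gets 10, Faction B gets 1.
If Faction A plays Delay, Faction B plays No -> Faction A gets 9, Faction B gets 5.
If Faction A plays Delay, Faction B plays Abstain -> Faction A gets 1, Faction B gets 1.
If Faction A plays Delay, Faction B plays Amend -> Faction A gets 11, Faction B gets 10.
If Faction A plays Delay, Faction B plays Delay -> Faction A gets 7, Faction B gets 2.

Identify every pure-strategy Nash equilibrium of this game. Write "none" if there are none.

(Yes, No): Faction A can switch to Abstain (5 → 12). Not NE.
(Yes, Abstain): Faction A can switch to Amend (8 → 11). Not NE.
(Yes, Amend): Faction A can switch to No (0 → 8). Not NE.
(Yes, Delay): Faction A can switch to No (4 → 12). Not NE.
(No, No): Faction A can switch to Yes (4 → 5). Not NE.
(No, Abstain): Faction A can switch to Yes (6 → 8). Not NE.
(No, Amend): Faction A can switch to Amend (8 → 12). Not NE.
(No, Delay): Faction A gets 12, best alternative 10; Faction B gets 11, best alternative 9. No profitable deviation — NE.
(Abstain, No): Faction B can switch to Amend (6 → 12). Not NE.
(Abstain, Abstain): Faction A can switch to Yes (3 → 8). Not NE.
(Abstain, Amend): Faction A can switch to No (3 → 8). Not NE.
(Amend, Abstain): Faction A gets 11, best alternative 8; Faction B gets 10, best alternative 9. No profitable deviation — NE.
(The remaining 8 profiles each have a profitable deviation by the same check.)

Pure-strategy Nash equilibria: (No, Delay); (Amend, Abstain)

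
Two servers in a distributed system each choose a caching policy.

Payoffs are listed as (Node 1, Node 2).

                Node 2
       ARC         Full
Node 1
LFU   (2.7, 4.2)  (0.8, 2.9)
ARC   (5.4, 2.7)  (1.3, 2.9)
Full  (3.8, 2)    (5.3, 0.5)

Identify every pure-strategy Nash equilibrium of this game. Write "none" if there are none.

No pure-strategy Nash equilibrium.

(LFU, ARC): Node 1 can switch to ARC (2.7 → 5.4). Not NE.
(LFU, Full): Node 1 can switch to ARC (0.8 → 1.3). Not NE.
(ARC, ARC): Node 2 can switch to Full (2.7 → 2.9). Not NE.
(ARC, Full): Node 1 can switch to Full (1.3 → 5.3). Not NE.
(Full, ARC): Node 1 can switch to ARC (3.8 → 5.4). Not NE.
(Full, Full): Node 2 can switch to ARC (0.5 → 2). Not NE.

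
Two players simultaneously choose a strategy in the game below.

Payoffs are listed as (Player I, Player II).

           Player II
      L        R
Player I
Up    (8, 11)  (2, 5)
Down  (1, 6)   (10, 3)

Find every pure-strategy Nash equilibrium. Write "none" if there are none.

Pure NE: (Up, L)

(Up, L): Player I gets 8, best alternative 1; Player II gets 11, best alternative 5. No profitable deviation — NE.
(Up, R): Player I can switch to Down (2 → 10). Not NE.
(Down, L): Player I can switch to Up (1 → 8). Not NE.
(Down, R): Player II can switch to L (3 → 6). Not NE.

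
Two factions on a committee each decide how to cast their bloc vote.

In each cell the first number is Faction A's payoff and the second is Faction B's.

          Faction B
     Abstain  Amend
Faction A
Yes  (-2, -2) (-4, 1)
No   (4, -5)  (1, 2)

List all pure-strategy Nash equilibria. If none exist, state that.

(No, Amend)

Faction A against Abstain: payoffs -2, 4 → best response No.
Faction A against Amend: payoffs -4, 1 → best response No.
Faction B against Yes: payoffs -2, 1 → best response Amend.
Faction B against No: payoffs -5, 2 → best response Amend.
Mutual best responses: (No, Amend).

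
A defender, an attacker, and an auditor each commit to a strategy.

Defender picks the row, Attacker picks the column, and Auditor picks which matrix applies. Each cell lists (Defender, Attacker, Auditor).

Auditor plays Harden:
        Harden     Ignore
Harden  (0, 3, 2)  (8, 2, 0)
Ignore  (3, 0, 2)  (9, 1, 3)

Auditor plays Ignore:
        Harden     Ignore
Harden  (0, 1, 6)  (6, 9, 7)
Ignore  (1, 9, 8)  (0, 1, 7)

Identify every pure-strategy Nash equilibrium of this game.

For each strategy profile, look for a profitable unilateral deviation.
(Harden, Harden, Harden): Defender can switch to Ignore (0 → 3). Not NE.
(Harden, Harden, Ignore): Defender can switch to Ignore (0 → 1). Not NE.
(Harden, Ignore, Harden): Defender can switch to Ignore (8 → 9). Not NE.
(Harden, Ignore, Ignore): Defender gets 6, best alternative 0; Attacker gets 9, best alternative 1; Auditor gets 7, best alternative 0. No profitable deviation — NE.
(Ignore, Harden, Harden): Attacker can switch to Ignore (0 → 1). Not NE.
(Ignore, Harden, Ignore): Defender gets 1, best alternative 0; Attacker gets 9, best alternative 1; Auditor gets 8, best alternative 2. No profitable deviation — NE.
(Ignore, Ignore, Harden): Auditor can switch to Ignore (3 → 7). Not NE.
(Ignore, Ignore, Ignore): Defender can switch to Harden (0 → 6). Not NE.

(Harden, Ignore, Ignore); (Ignore, Harden, Ignore)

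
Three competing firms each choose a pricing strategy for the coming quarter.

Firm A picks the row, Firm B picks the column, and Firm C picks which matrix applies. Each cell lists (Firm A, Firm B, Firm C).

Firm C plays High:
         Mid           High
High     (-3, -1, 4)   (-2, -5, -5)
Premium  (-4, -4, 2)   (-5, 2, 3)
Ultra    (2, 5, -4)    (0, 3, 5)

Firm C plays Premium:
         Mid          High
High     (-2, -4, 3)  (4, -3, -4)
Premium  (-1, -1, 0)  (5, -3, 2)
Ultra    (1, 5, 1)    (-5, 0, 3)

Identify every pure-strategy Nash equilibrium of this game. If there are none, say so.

For each player, find the best response to each opponent profile; mutual best responses are the pure NE.
Firm A against (Mid, High): payoffs -3, -4, 2 → best response Ultra.
Firm A against (Mid, Premium): payoffs -2, -1, 1 → best response Ultra.
Firm A against (High, High): payoffs -2, -5, 0 → best response Ultra.
Firm A against (High, Premium): payoffs 4, 5, -5 → best response Premium.
Firm B against (High, High): payoffs -1, -5 → best response Mid.
Firm B against (High, Premium): payoffs -4, -3 → best response High.
Firm B against (Premium, High): payoffs -4, 2 → best response High.
Firm B against (Premium, Premium): payoffs -1, -3 → best response Mid.
Firm B against (Ultra, High): payoffs 5, 3 → best response Mid.
Firm B against (Ultra, Premium): payoffs 5, 0 → best response Mid.
Firm C against (High, Mid): payoffs 4, 3 → best response High.
Firm C against (High, High): payoffs -5, -4 → best response Premium.
Firm C against (Premium, Mid): payoffs 2, 0 → best response High.
Firm C against (Premium, High): payoffs 3, 2 → best response High.
Firm C against (Ultra, Mid): payoffs -4, 1 → best response Premium.
Firm C against (Ultra, High): payoffs 5, 3 → best response High.
Mutual best responses: (Ultra, Mid, Premium).

Pure NE: (Ultra, Mid, Premium)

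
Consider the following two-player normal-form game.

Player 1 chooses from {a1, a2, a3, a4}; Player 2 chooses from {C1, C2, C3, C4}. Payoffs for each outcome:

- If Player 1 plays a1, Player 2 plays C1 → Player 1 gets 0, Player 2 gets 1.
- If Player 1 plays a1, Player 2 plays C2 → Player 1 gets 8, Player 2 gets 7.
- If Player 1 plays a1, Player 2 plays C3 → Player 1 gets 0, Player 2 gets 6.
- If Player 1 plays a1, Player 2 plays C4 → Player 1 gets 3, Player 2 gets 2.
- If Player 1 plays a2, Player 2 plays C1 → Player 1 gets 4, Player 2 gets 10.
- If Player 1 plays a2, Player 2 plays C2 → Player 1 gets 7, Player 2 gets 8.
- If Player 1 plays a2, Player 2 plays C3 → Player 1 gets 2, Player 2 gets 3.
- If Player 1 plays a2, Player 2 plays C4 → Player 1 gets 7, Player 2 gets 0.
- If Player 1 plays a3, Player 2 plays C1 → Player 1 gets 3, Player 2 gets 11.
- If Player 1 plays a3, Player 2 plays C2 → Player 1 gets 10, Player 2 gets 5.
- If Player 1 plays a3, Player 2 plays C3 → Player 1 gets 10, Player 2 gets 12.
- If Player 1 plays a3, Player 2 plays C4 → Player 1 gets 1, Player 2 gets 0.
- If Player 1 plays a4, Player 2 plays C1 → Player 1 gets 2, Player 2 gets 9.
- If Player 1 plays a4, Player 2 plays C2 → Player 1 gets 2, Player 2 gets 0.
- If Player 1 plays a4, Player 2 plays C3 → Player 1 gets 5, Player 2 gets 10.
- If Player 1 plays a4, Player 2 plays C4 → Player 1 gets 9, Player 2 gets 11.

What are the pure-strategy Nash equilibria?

For each strategy profile, look for a profitable unilateral deviation.
(a1, C1): Player 1 can switch to a2 (0 → 4). Not NE.
(a1, C2): Player 1 can switch to a3 (8 → 10). Not NE.
(a1, C3): Player 1 can switch to a2 (0 → 2). Not NE.
(a1, C4): Player 1 can switch to a2 (3 → 7). Not NE.
(a2, C1): Player 1 gets 4, best alternative 3; Player 2 gets 10, best alternative 8. No profitable deviation — NE.
(a2, C2): Player 1 can switch to a1 (7 → 8). Not NE.
(a2, C3): Player 1 can switch to a3 (2 → 10). Not NE.
(a3, C3): Player 1 gets 10, best alternative 5; Player 2 gets 12, best alternative 11. No profitable deviation — NE.
(a4, C4): Player 1 gets 9, best alternative 7; Player 2 gets 11, best alternative 10. No profitable deviation — NE.
(The remaining 7 profiles each have a profitable deviation by the same check.)

Pure-strategy Nash equilibria: (a2, C1), (a3, C3), (a4, C4)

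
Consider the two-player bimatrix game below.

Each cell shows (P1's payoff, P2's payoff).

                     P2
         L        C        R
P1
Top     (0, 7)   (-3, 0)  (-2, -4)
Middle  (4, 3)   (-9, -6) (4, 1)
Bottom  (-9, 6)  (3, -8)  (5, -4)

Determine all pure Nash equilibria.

Mark each player's best response to every combination of opponents' strategies; a profile where every player is best-responding is a pure Nash equilibrium.
P1 against L: payoffs 0, 4, -9 → best response Middle.
P1 against C: payoffs -3, -9, 3 → best response Bottom.
P1 against R: payoffs -2, 4, 5 → best response Bottom.
P2 against Top: payoffs 7, 0, -4 → best response L.
P2 against Middle: payoffs 3, -6, 1 → best response L.
P2 against Bottom: payoffs 6, -8, -4 → best response L.
Mutual best responses: (Middle, L).

(Middle, L)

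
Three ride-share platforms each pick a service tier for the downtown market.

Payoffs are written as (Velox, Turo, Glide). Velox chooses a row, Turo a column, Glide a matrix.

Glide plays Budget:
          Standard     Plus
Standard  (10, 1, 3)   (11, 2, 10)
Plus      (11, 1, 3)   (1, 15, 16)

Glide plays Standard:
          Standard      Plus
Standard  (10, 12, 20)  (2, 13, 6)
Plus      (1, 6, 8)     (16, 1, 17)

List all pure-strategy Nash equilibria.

Velox against (Standard, Budget): payoffs 10, 11 → best response Plus.
Velox against (Standard, Standard): payoffs 10, 1 → best response Standard.
Velox against (Plus, Budget): payoffs 11, 1 → best response Standard.
Velox against (Plus, Standard): payoffs 2, 16 → best response Plus.
Turo against (Standard, Budget): payoffs 1, 2 → best response Plus.
Turo against (Standard, Standard): payoffs 12, 13 → best response Plus.
Turo against (Plus, Budget): payoffs 1, 15 → best response Plus.
Turo against (Plus, Standard): payoffs 6, 1 → best response Standard.
Glide against (Standard, Standard): payoffs 3, 20 → best response Standard.
Glide against (Standard, Plus): payoffs 10, 6 → best response Budget.
Glide against (Plus, Standard): payoffs 3, 8 → best response Standard.
Glide against (Plus, Plus): payoffs 16, 17 → best response Standard.
Mutual best responses: (Standard, Plus, Budget).

The unique pure-strategy Nash equilibrium is (Standard, Plus, Budget).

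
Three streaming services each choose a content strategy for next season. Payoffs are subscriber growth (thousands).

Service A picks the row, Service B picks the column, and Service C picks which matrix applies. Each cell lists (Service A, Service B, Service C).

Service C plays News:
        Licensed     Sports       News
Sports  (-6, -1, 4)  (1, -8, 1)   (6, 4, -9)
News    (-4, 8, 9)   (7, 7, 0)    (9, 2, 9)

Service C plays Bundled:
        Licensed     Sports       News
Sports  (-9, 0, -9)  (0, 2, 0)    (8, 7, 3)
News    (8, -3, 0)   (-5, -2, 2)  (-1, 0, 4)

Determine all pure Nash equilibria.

Service A against (Licensed, News): payoffs -6, -4 → best response News.
Service A against (Licensed, Bundled): payoffs -9, 8 → best response News.
Service A against (Sports, News): payoffs 1, 7 → best response News.
Service A against (Sports, Bundled): payoffs 0, -5 → best response Sports.
Service A against (News, News): payoffs 6, 9 → best response News.
Service A against (News, Bundled): payoffs 8, -1 → best response Sports.
Service B against (Sports, News): payoffs -1, -8, 4 → best response News.
Service B against (Sports, Bundled): payoffs 0, 2, 7 → best response News.
Service B against (News, News): payoffs 8, 7, 2 → best response Licensed.
Service B against (News, Bundled): payoffs -3, -2, 0 → best response News.
Service C against (Sports, Licensed): payoffs 4, -9 → best response News.
Service C against (Sports, Sports): payoffs 1, 0 → best response News.
Service C against (Sports, News): payoffs -9, 3 → best response Bundled.
Service C against (News, Licensed): payoffs 9, 0 → best response News.
Service C against (News, Sports): payoffs 0, 2 → best response Bundled.
Service C against (News, News): payoffs 9, 4 → best response News.
Mutual best responses: (Sports, News, Bundled); (News, Licensed, News).

(Sports, News, Bundled) and (News, Licensed, News)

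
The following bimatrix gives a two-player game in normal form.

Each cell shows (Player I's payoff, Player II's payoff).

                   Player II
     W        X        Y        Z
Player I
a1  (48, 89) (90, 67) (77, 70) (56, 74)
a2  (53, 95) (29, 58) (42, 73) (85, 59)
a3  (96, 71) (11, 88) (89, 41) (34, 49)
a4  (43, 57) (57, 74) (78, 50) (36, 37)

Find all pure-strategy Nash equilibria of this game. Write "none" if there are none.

No pure-strategy Nash equilibrium.

Mark each player's best response to every combination of opponents' strategies; a profile where every player is best-responding is a pure Nash equilibrium.
Player I against W: payoffs 48, 53, 96, 43 → best response a3.
Player I against X: payoffs 90, 29, 11, 57 → best response a1.
Player I against Y: payoffs 77, 42, 89, 78 → best response a3.
Player I against Z: payoffs 56, 85, 34, 36 → best response a2.
Player II against a1: payoffs 89, 67, 70, 74 → best response W.
Player II against a2: payoffs 95, 58, 73, 59 → best response W.
Player II against a3: payoffs 71, 88, 41, 49 → best response X.
Player II against a4: payoffs 57, 74, 50, 37 → best response X.
No profile is a mutual best response for all players.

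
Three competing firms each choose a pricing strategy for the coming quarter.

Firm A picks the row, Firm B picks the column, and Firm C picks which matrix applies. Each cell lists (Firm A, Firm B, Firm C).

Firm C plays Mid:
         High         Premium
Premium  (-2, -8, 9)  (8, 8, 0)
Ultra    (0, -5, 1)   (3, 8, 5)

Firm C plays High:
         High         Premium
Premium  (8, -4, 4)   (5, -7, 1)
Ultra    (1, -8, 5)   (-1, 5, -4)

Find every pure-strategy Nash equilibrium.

none

For each player, find the best response to each opponent profile; mutual best responses are the pure NE.
Firm A against (High, Mid): payoffs -2, 0 → best response Ultra.
Firm A against (High, High): payoffs 8, 1 → best response Premium.
Firm A against (Premium, Mid): payoffs 8, 3 → best response Premium.
Firm A against (Premium, High): payoffs 5, -1 → best response Premium.
Firm B against (Premium, Mid): payoffs -8, 8 → best response Premium.
Firm B against (Premium, High): payoffs -4, -7 → best response High.
Firm B against (Ultra, Mid): payoffs -5, 8 → best response Premium.
Firm B against (Ultra, High): payoffs -8, 5 → best response Premium.
Firm C against (Premium, High): payoffs 9, 4 → best response Mid.
Firm C against (Premium, Premium): payoffs 0, 1 → best response High.
Firm C against (Ultra, High): payoffs 1, 5 → best response High.
Firm C against (Ultra, Premium): payoffs 5, -4 → best response Mid.
No profile is a mutual best response for all players.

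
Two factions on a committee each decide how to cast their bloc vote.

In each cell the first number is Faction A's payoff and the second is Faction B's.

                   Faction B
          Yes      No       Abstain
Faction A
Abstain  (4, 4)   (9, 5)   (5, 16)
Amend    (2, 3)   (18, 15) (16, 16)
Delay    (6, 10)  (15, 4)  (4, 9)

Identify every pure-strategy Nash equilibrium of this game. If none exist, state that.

(Amend, Abstain), (Delay, Yes)

(Abstain, Yes): Faction A can switch to Delay (4 → 6). Not NE.
(Abstain, No): Faction A can switch to Amend (9 → 18). Not NE.
(Abstain, Abstain): Faction A can switch to Amend (5 → 16). Not NE.
(Amend, Yes): Faction A can switch to Abstain (2 → 4). Not NE.
(Amend, No): Faction B can switch to Abstain (15 → 16). Not NE.
(Amend, Abstain): Faction A gets 16, best alternative 5; Faction B gets 16, best alternative 15. No profitable deviation — NE.
(Delay, Yes): Faction A gets 6, best alternative 4; Faction B gets 10, best alternative 9. No profitable deviation — NE.
(Delay, No): Faction A can switch to Amend (15 → 18). Not NE.
(Delay, Abstain): Faction A can switch to Abstain (4 → 5). Not NE.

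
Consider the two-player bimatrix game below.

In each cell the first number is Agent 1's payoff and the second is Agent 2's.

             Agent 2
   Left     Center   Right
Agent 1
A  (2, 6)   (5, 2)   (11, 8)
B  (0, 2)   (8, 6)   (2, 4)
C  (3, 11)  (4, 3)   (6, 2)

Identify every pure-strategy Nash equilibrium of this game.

Agent 1 against Left: payoffs 2, 0, 3 → best response C.
Agent 1 against Center: payoffs 5, 8, 4 → best response B.
Agent 1 against Right: payoffs 11, 2, 6 → best response A.
Agent 2 against A: payoffs 6, 2, 8 → best response Right.
Agent 2 against B: payoffs 2, 6, 4 → best response Center.
Agent 2 against C: payoffs 11, 3, 2 → best response Left.
Mutual best responses: (A, Right); (B, Center); (C, Left).

Pure-strategy Nash equilibria: (A, Right), (B, Center), (C, Left)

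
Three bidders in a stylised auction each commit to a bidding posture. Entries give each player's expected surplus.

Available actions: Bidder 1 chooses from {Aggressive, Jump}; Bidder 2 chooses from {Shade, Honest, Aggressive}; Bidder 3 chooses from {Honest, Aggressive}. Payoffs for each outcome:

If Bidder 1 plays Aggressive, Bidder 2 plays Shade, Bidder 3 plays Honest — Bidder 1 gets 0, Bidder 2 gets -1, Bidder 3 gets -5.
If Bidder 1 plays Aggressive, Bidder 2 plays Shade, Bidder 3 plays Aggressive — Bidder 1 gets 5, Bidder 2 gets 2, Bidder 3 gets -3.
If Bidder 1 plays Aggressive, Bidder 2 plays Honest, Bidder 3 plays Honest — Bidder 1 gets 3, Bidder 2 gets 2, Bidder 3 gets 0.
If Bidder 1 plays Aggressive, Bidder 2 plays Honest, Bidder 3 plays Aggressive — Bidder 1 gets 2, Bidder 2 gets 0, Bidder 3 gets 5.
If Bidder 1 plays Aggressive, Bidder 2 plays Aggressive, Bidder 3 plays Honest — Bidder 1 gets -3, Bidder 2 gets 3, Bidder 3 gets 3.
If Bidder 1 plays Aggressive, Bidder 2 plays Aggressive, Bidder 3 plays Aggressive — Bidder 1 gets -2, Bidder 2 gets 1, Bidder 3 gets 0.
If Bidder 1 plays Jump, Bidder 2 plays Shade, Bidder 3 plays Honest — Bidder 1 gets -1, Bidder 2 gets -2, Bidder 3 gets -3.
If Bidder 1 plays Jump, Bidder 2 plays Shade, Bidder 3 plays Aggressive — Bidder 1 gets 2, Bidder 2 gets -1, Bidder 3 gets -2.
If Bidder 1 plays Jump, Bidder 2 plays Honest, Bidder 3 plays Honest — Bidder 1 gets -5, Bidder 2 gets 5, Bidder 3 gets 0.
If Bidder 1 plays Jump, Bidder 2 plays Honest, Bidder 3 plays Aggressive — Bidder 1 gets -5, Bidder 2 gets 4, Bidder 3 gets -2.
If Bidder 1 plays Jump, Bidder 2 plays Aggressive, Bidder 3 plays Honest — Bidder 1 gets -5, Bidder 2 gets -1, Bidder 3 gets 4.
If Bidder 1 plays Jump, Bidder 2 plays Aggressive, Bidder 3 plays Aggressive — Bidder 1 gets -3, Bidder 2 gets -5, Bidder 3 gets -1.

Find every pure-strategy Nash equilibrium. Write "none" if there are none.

For each player, find the best response to each opponent profile; mutual best responses are the pure NE.
Bidder 1 against (Shade, Honest): payoffs 0, -1 → best response Aggressive.
Bidder 1 against (Shade, Aggressive): payoffs 5, 2 → best response Aggressive.
Bidder 1 against (Honest, Honest): payoffs 3, -5 → best response Aggressive.
Bidder 1 against (Honest, Aggressive): payoffs 2, -5 → best response Aggressive.
Bidder 1 against (Aggressive, Honest): payoffs -3, -5 → best response Aggressive.
Bidder 1 against (Aggressive, Aggressive): payoffs -2, -3 → best response Aggressive.
Bidder 2 against (Aggressive, Honest): payoffs -1, 2, 3 → best response Aggressive.
Bidder 2 against (Aggressive, Aggressive): payoffs 2, 0, 1 → best response Shade.
Bidder 2 against (Jump, Honest): payoffs -2, 5, -1 → best response Honest.
Bidder 2 against (Jump, Aggressive): payoffs -1, 4, -5 → best response Honest.
Bidder 3 against (Aggressive, Shade): payoffs -5, -3 → best response Aggressive.
Bidder 3 against (Aggressive, Honest): payoffs 0, 5 → best response Aggressive.
Bidder 3 against (Aggressive, Aggressive): payoffs 3, 0 → best response Honest.
Bidder 3 against (Jump, Shade): payoffs -3, -2 → best response Aggressive.
Bidder 3 against (Jump, Honest): payoffs 0, -2 → best response Honest.
Bidder 3 against (Jump, Aggressive): payoffs 4, -1 → best response Honest.
Mutual best responses: (Aggressive, Shade, Aggressive); (Aggressive, Aggressive, Honest).

The pure Nash equilibria are (Aggressive, Shade, Aggressive); (Aggressive, Aggressive, Honest).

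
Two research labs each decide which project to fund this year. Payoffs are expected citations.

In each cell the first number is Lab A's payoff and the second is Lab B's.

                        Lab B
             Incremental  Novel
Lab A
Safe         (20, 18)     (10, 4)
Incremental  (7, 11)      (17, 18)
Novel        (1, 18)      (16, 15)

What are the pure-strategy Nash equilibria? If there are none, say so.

(Safe, Incremental); (Incremental, Novel)

(Safe, Incremental): Lab A gets 20, best alternative 7; Lab B gets 18, best alternative 4. No profitable deviation — NE.
(Safe, Novel): Lab A can switch to Incremental (10 → 17). Not NE.
(Incremental, Incremental): Lab A can switch to Safe (7 → 20). Not NE.
(Incremental, Novel): Lab A gets 17, best alternative 16; Lab B gets 18, best alternative 11. No profitable deviation — NE.
(Novel, Incremental): Lab A can switch to Safe (1 → 20). Not NE.
(Novel, Novel): Lab A can switch to Incremental (16 → 17). Not NE.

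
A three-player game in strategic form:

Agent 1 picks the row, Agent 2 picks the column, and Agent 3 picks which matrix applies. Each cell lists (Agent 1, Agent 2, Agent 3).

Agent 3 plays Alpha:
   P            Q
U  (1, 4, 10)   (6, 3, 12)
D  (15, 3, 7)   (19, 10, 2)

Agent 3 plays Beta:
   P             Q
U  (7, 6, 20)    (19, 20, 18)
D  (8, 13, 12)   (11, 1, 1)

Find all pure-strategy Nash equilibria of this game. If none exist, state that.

Check each profile: it is a Nash equilibrium iff no player can strictly gain by switching unilaterally.
(U, P, Alpha): Agent 1 can switch to D (1 → 15). Not NE.
(U, P, Beta): Agent 1 can switch to D (7 → 8). Not NE.
(U, Q, Alpha): Agent 1 can switch to D (6 → 19). Not NE.
(U, Q, Beta): Agent 1 gets 19, best alternative 11; Agent 2 gets 20, best alternative 6; Agent 3 gets 18, best alternative 12. No profitable deviation — NE.
(D, P, Alpha): Agent 2 can switch to Q (3 → 10). Not NE.
(D, P, Beta): Agent 1 gets 8, best alternative 7; Agent 2 gets 13, best alternative 1; Agent 3 gets 12, best alternative 7. No profitable deviation — NE.
(D, Q, Alpha): Agent 1 gets 19, best alternative 6; Agent 2 gets 10, best alternative 3; Agent 3 gets 2, best alternative 1. No profitable deviation — NE.
(D, Q, Beta): Agent 1 can switch to U (11 → 19). Not NE.

(U, Q, Beta), (D, P, Beta), (D, Q, Alpha)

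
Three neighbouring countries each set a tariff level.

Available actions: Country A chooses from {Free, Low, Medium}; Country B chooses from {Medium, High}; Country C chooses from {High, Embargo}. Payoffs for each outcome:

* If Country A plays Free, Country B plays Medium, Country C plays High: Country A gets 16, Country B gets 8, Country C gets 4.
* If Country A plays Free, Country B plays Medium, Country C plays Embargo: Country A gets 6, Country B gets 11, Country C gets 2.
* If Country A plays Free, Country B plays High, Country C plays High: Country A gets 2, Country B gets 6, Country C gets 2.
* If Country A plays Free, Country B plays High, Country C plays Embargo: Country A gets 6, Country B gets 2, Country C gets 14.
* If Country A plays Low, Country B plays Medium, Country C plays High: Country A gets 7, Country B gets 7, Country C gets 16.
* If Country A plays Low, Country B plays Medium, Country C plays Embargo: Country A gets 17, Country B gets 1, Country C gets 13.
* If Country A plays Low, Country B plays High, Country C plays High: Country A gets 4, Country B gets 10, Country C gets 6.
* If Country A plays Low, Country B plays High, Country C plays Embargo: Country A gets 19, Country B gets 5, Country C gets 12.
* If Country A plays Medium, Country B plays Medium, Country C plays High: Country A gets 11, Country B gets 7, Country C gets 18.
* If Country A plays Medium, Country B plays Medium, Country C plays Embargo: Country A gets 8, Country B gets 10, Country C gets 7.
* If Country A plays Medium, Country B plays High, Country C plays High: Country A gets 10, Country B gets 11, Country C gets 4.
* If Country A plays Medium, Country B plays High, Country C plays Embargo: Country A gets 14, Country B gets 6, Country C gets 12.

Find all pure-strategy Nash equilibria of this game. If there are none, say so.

Country A against (Medium, High): payoffs 16, 7, 11 → best response Free.
Country A against (Medium, Embargo): payoffs 6, 17, 8 → best response Low.
Country A against (High, High): payoffs 2, 4, 10 → best response Medium.
Country A against (High, Embargo): payoffs 6, 19, 14 → best response Low.
Country B against (Free, High): payoffs 8, 6 → best response Medium.
Country B against (Free, Embargo): payoffs 11, 2 → best response Medium.
Country B against (Low, High): payoffs 7, 10 → best response High.
Country B against (Low, Embargo): payoffs 1, 5 → best response High.
Country B against (Medium, High): payoffs 7, 11 → best response High.
Country B against (Medium, Embargo): payoffs 10, 6 → best response Medium.
Country C against (Free, Medium): payoffs 4, 2 → best response High.
Country C against (Free, High): payoffs 2, 14 → best response Embargo.
Country C against (Low, Medium): payoffs 16, 13 → best response High.
Country C against (Low, High): payoffs 6, 12 → best response Embargo.
Country C against (Medium, Medium): payoffs 18, 7 → best response High.
Country C against (Medium, High): payoffs 4, 12 → best response Embargo.
Mutual best responses: (Free, Medium, High); (Low, High, Embargo).

(Free, Medium, High) and (Low, High, Embargo)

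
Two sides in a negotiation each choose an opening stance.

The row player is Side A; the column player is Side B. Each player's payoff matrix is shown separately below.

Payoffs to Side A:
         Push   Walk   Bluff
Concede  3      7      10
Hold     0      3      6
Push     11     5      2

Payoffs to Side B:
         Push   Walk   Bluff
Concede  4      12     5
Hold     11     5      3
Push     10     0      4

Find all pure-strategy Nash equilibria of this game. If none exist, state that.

The pure Nash equilibria are (Concede, Walk), (Push, Push).

(Concede, Push): Side A can switch to Push (3 → 11). Not NE.
(Concede, Walk): Side A gets 7, best alternative 5; Side B gets 12, best alternative 5. No profitable deviation — NE.
(Concede, Bluff): Side B can switch to Walk (5 → 12). Not NE.
(Hold, Push): Side A can switch to Concede (0 → 3). Not NE.
(Hold, Walk): Side A can switch to Concede (3 → 7). Not NE.
(Hold, Bluff): Side A can switch to Concede (6 → 10). Not NE.
(Push, Push): Side A gets 11, best alternative 3; Side B gets 10, best alternative 4. No profitable deviation — NE.
(Push, Walk): Side A can switch to Concede (5 → 7). Not NE.
(The remaining 1 profile has a profitable deviation by the same check.)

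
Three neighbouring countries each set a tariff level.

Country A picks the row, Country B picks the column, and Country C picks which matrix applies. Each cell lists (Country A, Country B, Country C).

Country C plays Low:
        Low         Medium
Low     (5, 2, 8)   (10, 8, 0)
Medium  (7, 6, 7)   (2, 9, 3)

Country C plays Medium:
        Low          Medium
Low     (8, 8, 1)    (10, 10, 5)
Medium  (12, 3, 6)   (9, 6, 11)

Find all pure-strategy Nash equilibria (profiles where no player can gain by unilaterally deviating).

(Low, Medium, Medium)

Country A against (Low, Low): payoffs 5, 7 → best response Medium.
Country A against (Low, Medium): payoffs 8, 12 → best response Medium.
Country A against (Medium, Low): payoffs 10, 2 → best response Low.
Country A against (Medium, Medium): payoffs 10, 9 → best response Low.
Country B against (Low, Low): payoffs 2, 8 → best response Medium.
Country B against (Low, Medium): payoffs 8, 10 → best response Medium.
Country B against (Medium, Low): payoffs 6, 9 → best response Medium.
Country B against (Medium, Medium): payoffs 3, 6 → best response Medium.
Country C against (Low, Low): payoffs 8, 1 → best response Low.
Country C against (Low, Medium): payoffs 0, 5 → best response Medium.
Country C against (Medium, Low): payoffs 7, 6 → best response Low.
Country C against (Medium, Medium): payoffs 3, 11 → best response Medium.
Mutual best responses: (Low, Medium, Medium).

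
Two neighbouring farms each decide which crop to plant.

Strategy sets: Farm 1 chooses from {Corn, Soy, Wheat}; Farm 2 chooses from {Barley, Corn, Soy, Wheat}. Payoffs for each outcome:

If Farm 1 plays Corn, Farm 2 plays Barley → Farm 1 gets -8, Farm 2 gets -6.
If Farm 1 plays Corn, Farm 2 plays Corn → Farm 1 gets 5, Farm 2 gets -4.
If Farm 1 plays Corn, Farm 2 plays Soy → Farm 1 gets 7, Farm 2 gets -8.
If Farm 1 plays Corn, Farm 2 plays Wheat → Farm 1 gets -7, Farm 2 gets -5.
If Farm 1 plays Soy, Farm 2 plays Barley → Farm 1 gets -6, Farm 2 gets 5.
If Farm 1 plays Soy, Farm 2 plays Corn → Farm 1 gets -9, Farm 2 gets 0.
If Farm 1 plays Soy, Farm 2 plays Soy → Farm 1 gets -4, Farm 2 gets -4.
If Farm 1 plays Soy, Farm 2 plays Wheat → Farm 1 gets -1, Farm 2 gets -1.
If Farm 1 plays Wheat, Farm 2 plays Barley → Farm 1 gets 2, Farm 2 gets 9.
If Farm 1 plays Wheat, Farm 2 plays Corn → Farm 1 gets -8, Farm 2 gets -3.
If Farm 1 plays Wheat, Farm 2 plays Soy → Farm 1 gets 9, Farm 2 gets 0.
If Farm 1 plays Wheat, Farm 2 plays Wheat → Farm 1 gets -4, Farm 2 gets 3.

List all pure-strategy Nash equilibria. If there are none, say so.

For each strategy profile, look for a profitable unilateral deviation.
(Corn, Barley): Farm 1 can switch to Soy (-8 → -6). Not NE.
(Corn, Corn): Farm 1 gets 5, best alternative -8; Farm 2 gets -4, best alternative -5. No profitable deviation — NE.
(Corn, Soy): Farm 1 can switch to Wheat (7 → 9). Not NE.
(Corn, Wheat): Farm 1 can switch to Soy (-7 → -1). Not NE.
(Soy, Barley): Farm 1 can switch to Wheat (-6 → 2). Not NE.
(Soy, Corn): Farm 1 can switch to Corn (-9 → 5). Not NE.
(Soy, Soy): Farm 1 can switch to Corn (-4 → 7). Not NE.
(Soy, Wheat): Farm 2 can switch to Barley (-1 → 5). Not NE.
(Wheat, Barley): Farm 1 gets 2, best alternative -6; Farm 2 gets 9, best alternative 3. No profitable deviation — NE.
(Wheat, Corn): Farm 1 can switch to Corn (-8 → 5). Not NE.
(Wheat, Soy): Farm 2 can switch to Barley (0 → 9). Not NE.
(Wheat, Wheat): Farm 1 can switch to Soy (-4 → -1). Not NE.

Pure-strategy Nash equilibria: (Corn, Corn); (Wheat, Barley)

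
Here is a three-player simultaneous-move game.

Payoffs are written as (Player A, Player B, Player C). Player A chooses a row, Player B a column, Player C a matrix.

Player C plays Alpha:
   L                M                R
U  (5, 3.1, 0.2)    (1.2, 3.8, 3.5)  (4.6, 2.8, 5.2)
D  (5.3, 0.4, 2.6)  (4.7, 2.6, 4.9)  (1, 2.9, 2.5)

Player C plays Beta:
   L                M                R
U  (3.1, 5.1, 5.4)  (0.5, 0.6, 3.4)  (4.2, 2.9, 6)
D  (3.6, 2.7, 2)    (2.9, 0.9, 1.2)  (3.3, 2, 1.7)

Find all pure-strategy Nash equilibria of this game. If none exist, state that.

none

For each strategy profile, look for a profitable unilateral deviation.
(U, L, Alpha): Player A can switch to D (5 → 5.3). Not NE.
(U, L, Beta): Player A can switch to D (3.1 → 3.6). Not NE.
(U, M, Alpha): Player A can switch to D (1.2 → 4.7). Not NE.
(U, M, Beta): Player A can switch to D (0.5 → 2.9). Not NE.
(U, R, Alpha): Player B can switch to L (2.8 → 3.1). Not NE.
(U, R, Beta): Player B can switch to L (2.9 → 5.1). Not NE.
(D, L, Alpha): Player B can switch to M (0.4 → 2.6). Not NE.
(D, L, Beta): Player C can switch to Alpha (2 → 2.6). Not NE.
(D, M, Alpha): Player B can switch to R (2.6 → 2.9). Not NE.
(D, M, Beta): Player B can switch to L (0.9 → 2.7). Not NE.
(The remaining 2 profiles each have a profitable deviation by the same check.)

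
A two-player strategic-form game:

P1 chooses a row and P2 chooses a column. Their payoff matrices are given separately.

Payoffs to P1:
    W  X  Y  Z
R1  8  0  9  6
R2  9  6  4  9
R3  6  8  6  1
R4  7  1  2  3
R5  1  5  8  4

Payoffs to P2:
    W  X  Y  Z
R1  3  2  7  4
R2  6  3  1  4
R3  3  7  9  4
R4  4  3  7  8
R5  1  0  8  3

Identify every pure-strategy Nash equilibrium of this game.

(R1, W): P1 can switch to R2 (8 → 9). Not NE.
(R1, X): P1 can switch to R2 (0 → 6). Not NE.
(R1, Y): P1 gets 9, best alternative 8; P2 gets 7, best alternative 4. No profitable deviation — NE.
(R1, Z): P1 can switch to R2 (6 → 9). Not NE.
(R2, W): P1 gets 9, best alternative 8; P2 gets 6, best alternative 4. No profitable deviation — NE.
(R2, X): P1 can switch to R3 (6 → 8). Not NE.
(R2, Y): P1 can switch to R1 (4 → 9). Not NE.
(R2, Z): P2 can switch to W (4 → 6). Not NE.
(The remaining 12 profiles each have a profitable deviation by the same check.)

(R1, Y) and (R2, W)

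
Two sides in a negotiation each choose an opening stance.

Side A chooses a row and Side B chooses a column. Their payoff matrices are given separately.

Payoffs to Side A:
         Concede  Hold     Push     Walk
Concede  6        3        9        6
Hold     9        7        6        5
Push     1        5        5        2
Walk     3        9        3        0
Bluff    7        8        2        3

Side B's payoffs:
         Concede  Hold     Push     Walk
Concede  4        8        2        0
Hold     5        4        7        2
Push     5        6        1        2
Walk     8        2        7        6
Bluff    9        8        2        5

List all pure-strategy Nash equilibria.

There is no pure-strategy Nash equilibrium.

Side A against Concede: payoffs 6, 9, 1, 3, 7 → best response Hold.
Side A against Hold: payoffs 3, 7, 5, 9, 8 → best response Walk.
Side A against Push: payoffs 9, 6, 5, 3, 2 → best response Concede.
Side A against Walk: payoffs 6, 5, 2, 0, 3 → best response Concede.
Side B against Concede: payoffs 4, 8, 2, 0 → best response Hold.
Side B against Hold: payoffs 5, 4, 7, 2 → best response Push.
Side B against Push: payoffs 5, 6, 1, 2 → best response Hold.
Side B against Walk: payoffs 8, 2, 7, 6 → best response Concede.
Side B against Bluff: payoffs 9, 8, 2, 5 → best response Concede.
No profile is a mutual best response for all players.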